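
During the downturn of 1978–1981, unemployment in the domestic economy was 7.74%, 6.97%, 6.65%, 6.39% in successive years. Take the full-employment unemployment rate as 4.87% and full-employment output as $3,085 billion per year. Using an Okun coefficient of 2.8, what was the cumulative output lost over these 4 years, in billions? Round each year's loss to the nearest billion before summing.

Year 1978: gap = -2.8 × (7.74 - 4.87) = -8.036%, loss ≈ 3085 × 8.036/100 ≈ 248.
Year 1979: gap = -2.8 × (6.97 - 4.87) = -5.88%, loss ≈ 3085 × 5.88/100 ≈ 181.
Year 1980: gap = -2.8 × (6.65 - 4.87) = -4.984%, loss ≈ 3085 × 4.984/100 ≈ 154.
Year 1981: gap = -2.8 × (6.39 - 4.87) = -4.256%, loss ≈ 3085 × 4.256/100 ≈ 131.
Total lost output = 248 + 181 + 154 + 131 = 714 billion.

$714 billion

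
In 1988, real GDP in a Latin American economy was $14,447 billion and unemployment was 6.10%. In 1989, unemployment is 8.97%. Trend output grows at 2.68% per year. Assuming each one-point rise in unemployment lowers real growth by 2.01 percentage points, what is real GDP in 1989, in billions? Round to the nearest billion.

Δu = 8.97 - 6.1 = 2.87 points.
Okun's law (growth form): g_Y = g_Y* - β × Δu = 2.68 - 2.01 × (2.87) = 2.68 - 5.7687 = -3.0887%.
Real GDP in the next year = 14447 × (1 - 3.0887/100) = 14447 × 0.969113 ≈ 14001 billion.

$14,001 billion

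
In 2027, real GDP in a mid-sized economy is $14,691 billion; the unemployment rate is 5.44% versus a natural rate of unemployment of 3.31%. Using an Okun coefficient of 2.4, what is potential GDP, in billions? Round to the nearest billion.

$15,482 billion

Unemployment gap = 5.44 - 3.31 = 2.13 points, so output gap = -2.4 × 2.13 = -5.112%.
Since Y = Y* × (1 + gap/100), Y* = 14691/0.94888 ≈ 15482 billion.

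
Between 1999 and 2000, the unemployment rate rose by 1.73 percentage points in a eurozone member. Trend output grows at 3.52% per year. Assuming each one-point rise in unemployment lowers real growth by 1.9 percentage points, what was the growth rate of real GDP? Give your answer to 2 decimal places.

0.23%

Growth-rate Okun's law: g_Y = g_Y* - β × Δu.
g_Y = 3.52 - 1.9 × (1.73) = 3.52 - 3.287 = 0.233%, i.e. 0.23% to 2 d.p.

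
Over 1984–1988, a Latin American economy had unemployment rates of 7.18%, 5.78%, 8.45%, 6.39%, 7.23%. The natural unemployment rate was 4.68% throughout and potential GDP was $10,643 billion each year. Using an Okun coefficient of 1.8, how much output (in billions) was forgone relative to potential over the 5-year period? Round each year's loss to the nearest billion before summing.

$2,229 billion

Year 1984: gap = -1.8 × (7.18 - 4.68) = -4.5%, loss ≈ 10643 × 4.5/100 ≈ 479.
Year 1985: gap = -1.8 × (5.78 - 4.68) = -1.98%, loss ≈ 10643 × 1.98/100 ≈ 211.
Year 1986: gap = -1.8 × (8.45 - 4.68) = -6.786%, loss ≈ 10643 × 6.786/100 ≈ 722.
Year 1987: gap = -1.8 × (6.39 - 4.68) = -3.078%, loss ≈ 10643 × 3.078/100 ≈ 328.
Year 1988: gap = -1.8 × (7.23 - 4.68) = -4.59%, loss ≈ 10643 × 4.59/100 ≈ 489.
Total lost output = 479 + 211 + 722 + 328 + 489 = 2229 billion.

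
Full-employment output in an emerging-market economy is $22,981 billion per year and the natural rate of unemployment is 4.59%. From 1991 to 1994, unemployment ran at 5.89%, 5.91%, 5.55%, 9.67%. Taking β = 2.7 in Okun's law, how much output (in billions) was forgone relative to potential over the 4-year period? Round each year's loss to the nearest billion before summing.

$5,374 billion

Year 1991: gap = -2.7 × (5.89 - 4.59) = -3.51%, loss ≈ 22981 × 3.51/100 ≈ 807.
Year 1992: gap = -2.7 × (5.91 - 4.59) = -3.564%, loss ≈ 22981 × 3.564/100 ≈ 819.
Year 1993: gap = -2.7 × (5.55 - 4.59) = -2.592%, loss ≈ 22981 × 2.592/100 ≈ 596.
Year 1994: gap = -2.7 × (9.67 - 4.59) = -13.716%, loss ≈ 22981 × 13.716/100 ≈ 3152.
Total lost output = 807 + 819 + 596 + 3152 = 5374 billion.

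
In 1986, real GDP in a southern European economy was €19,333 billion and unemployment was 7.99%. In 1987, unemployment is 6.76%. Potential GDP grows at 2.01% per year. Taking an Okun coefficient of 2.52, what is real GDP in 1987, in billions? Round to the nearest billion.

€20,321 billion

Δu = 6.76 - 7.99 = -1.23 points.
Okun's law (growth form): g_Y = g_Y* - β × Δu = 2.01 - 2.52 × (-1.23) = 2.01 + 3.0996 = 5.1096%.
Real GDP in the next year = 19333 × (1 + 5.1096/100) = 19333 × 1.051096 ≈ 20321 billion.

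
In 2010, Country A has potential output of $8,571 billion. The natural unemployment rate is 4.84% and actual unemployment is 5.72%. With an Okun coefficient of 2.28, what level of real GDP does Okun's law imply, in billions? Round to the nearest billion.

Unemployment gap = 5.72 - 4.84 = 0.88 points, so the output gap is -2.28 × 0.88 = -2.0064%.
Actual GDP = 8571 × (1 - 2.0064/100) = 8571 × 0.979936 ≈ 8399 billion.

$8,399 billion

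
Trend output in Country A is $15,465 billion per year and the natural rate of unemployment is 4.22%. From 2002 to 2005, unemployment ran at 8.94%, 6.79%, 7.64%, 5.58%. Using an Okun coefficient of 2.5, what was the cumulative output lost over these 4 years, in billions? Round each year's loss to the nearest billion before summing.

Year 2002: gap = -2.5 × (8.94 - 4.22) = -11.8%, loss ≈ 15465 × 11.8/100 ≈ 1825.
Year 2003: gap = -2.5 × (6.79 - 4.22) = -6.425%, loss ≈ 15465 × 6.425/100 ≈ 994.
Year 2004: gap = -2.5 × (7.64 - 4.22) = -8.55%, loss ≈ 15465 × 8.55/100 ≈ 1322.
Year 2005: gap = -2.5 × (5.58 - 4.22) = -3.4%, loss ≈ 15465 × 3.4/100 ≈ 526.
Total lost output = 1825 + 994 + 1322 + 526 = 4667 billion.

$4,667 billion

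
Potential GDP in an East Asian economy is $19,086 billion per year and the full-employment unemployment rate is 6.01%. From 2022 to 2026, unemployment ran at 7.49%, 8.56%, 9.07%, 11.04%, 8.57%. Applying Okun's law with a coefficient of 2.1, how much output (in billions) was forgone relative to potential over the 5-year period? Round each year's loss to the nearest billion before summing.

$5,883 billion

Year 2022: gap = -2.1 × (7.49 - 6.01) = -3.108%, loss ≈ 19086 × 3.108/100 ≈ 593.
Year 2023: gap = -2.1 × (8.56 - 6.01) = -5.355%, loss ≈ 19086 × 5.355/100 ≈ 1022.
Year 2024: gap = -2.1 × (9.07 - 6.01) = -6.426%, loss ≈ 19086 × 6.426/100 ≈ 1226.
Year 2025: gap = -2.1 × (11.04 - 6.01) = -10.563%, loss ≈ 19086 × 10.563/100 ≈ 2016.
Year 2026: gap = -2.1 × (8.57 - 6.01) = -5.376%, loss ≈ 19086 × 5.376/100 ≈ 1026.
Total lost output = 593 + 1022 + 1226 + 2016 + 1026 = 5883 billion.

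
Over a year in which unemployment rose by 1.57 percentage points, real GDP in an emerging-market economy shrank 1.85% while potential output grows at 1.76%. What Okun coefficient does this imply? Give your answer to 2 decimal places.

Growth form: g_Y = g_Y* - β × Δu, so β = (g_Y* - g_Y)/Δu.
β = (1.76 + 1.85)/1.57 = 3.61/1.57 = 2.30.

β ≈ 2.30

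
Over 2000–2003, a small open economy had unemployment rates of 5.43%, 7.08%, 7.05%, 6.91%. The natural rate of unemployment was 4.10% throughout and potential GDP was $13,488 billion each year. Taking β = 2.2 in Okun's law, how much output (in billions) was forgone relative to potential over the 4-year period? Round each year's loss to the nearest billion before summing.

Year 2000: gap = -2.2 × (5.43 - 4.1) = -2.926%, loss ≈ 13488 × 2.926/100 ≈ 395.
Year 2001: gap = -2.2 × (7.08 - 4.1) = -6.556%, loss ≈ 13488 × 6.556/100 ≈ 884.
Year 2002: gap = -2.2 × (7.05 - 4.1) = -6.49%, loss ≈ 13488 × 6.49/100 ≈ 875.
Year 2003: gap = -2.2 × (6.91 - 4.1) = -6.182%, loss ≈ 13488 × 6.182/100 ≈ 834.
Total lost output = 395 + 884 + 875 + 834 = 2988 billion.

$2,988 billion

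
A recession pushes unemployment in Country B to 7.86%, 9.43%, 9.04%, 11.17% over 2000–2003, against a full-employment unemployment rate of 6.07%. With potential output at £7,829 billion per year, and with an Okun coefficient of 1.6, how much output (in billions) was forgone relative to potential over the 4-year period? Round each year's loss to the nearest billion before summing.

Year 2000: gap = -1.6 × (7.86 - 6.07) = -2.864%, loss ≈ 7829 × 2.864/100 ≈ 224.
Year 2001: gap = -1.6 × (9.43 - 6.07) = -5.376%, loss ≈ 7829 × 5.376/100 ≈ 421.
Year 2002: gap = -1.6 × (9.04 - 6.07) = -4.752%, loss ≈ 7829 × 4.752/100 ≈ 372.
Year 2003: gap = -1.6 × (11.17 - 6.07) = -8.16%, loss ≈ 7829 × 8.16/100 ≈ 639.
Total lost output = 224 + 421 + 372 + 639 = 1656 billion.

£1,656 billion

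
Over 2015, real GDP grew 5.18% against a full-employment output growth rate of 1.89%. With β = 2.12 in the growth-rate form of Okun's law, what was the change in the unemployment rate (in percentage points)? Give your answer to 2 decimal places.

Growth-rate Okun's law: g_Y = g_Y* - β × Δu, so Δu = (g_Y* - g_Y)/β.
Δu = (1.89 - 5.18)/2.12 = -3.29/2.12 = -1.55 percentage points.

-1.55 percentage points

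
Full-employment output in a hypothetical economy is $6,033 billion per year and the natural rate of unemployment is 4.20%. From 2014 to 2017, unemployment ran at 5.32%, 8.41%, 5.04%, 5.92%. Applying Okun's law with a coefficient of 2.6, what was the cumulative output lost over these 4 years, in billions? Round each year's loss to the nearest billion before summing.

Year 2014: gap = -2.6 × (5.32 - 4.2) = -2.912%, loss ≈ 6033 × 2.912/100 ≈ 176.
Year 2015: gap = -2.6 × (8.41 - 4.2) = -10.946%, loss ≈ 6033 × 10.946/100 ≈ 660.
Year 2016: gap = -2.6 × (5.04 - 4.2) = -2.184%, loss ≈ 6033 × 2.184/100 ≈ 132.
Year 2017: gap = -2.6 × (5.92 - 4.2) = -4.472%, loss ≈ 6033 × 4.472/100 ≈ 270.
Total lost output = 176 + 660 + 132 + 270 = 1238 billion.

$1,238 billion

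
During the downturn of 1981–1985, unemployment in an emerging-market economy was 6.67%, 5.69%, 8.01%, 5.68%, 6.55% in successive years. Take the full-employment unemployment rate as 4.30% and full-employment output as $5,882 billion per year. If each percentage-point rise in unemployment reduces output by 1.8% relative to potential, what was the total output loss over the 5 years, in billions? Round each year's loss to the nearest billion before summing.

$1,175 billion

Year 1981: gap = -1.8 × (6.67 - 4.3) = -4.266%, loss ≈ 5882 × 4.266/100 ≈ 251.
Year 1982: gap = -1.8 × (5.69 - 4.3) = -2.502%, loss ≈ 5882 × 2.502/100 ≈ 147.
Year 1983: gap = -1.8 × (8.01 - 4.3) = -6.678%, loss ≈ 5882 × 6.678/100 ≈ 393.
Year 1984: gap = -1.8 × (5.68 - 4.3) = -2.484%, loss ≈ 5882 × 2.484/100 ≈ 146.
Year 1985: gap = -1.8 × (6.55 - 4.3) = -4.05%, loss ≈ 5882 × 4.05/100 ≈ 238.
Total lost output = 251 + 147 + 393 + 146 + 238 = 1175 billion.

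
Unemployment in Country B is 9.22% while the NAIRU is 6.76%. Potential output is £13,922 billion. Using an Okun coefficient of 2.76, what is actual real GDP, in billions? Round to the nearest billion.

£12,977 billion

Unemployment gap = 9.22 - 6.76 = 2.46 points, so the output gap is -2.76 × 2.46 = -6.7896%.
Actual GDP = 13922 × (1 - 6.7896/100) = 13922 × 0.932104 ≈ 12977 billion.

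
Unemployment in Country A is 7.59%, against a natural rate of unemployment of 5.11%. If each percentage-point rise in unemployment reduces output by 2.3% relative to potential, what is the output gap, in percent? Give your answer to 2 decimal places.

The unemployment gap is 7.59 - 5.11 = 2.48 percentage points.
Okun's law gives an output gap of -2.3 × 2.48 = -5.704%, i.e. 5.70% below potential.

-5.70%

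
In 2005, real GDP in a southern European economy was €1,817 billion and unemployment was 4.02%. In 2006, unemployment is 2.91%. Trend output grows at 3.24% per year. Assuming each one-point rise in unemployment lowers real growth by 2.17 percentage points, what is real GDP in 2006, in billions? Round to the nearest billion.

€1,920 billion

Δu = 2.91 - 4.02 = -1.11 points.
Okun's law (growth form): g_Y = g_Y* - β × Δu = 3.24 - 2.17 × (-1.11) = 3.24 + 2.4087 = 5.6487%.
Real GDP in the next year = 1817 × (1 + 5.6487/100) = 1817 × 1.056487 ≈ 1920 billion.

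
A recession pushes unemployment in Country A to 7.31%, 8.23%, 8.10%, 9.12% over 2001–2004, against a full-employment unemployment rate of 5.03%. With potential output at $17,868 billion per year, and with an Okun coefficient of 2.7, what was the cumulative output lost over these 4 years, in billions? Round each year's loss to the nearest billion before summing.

$6,098 billion

Year 2001: gap = -2.7 × (7.31 - 5.03) = -6.156%, loss ≈ 17868 × 6.156/100 ≈ 1100.
Year 2002: gap = -2.7 × (8.23 - 5.03) = -8.64%, loss ≈ 17868 × 8.64/100 ≈ 1544.
Year 2003: gap = -2.7 × (8.1 - 5.03) = -8.289%, loss ≈ 17868 × 8.289/100 ≈ 1481.
Year 2004: gap = -2.7 × (9.12 - 5.03) = -11.043%, loss ≈ 17868 × 11.043/100 ≈ 1973.
Total lost output = 1100 + 1544 + 1481 + 1973 = 6098 billion.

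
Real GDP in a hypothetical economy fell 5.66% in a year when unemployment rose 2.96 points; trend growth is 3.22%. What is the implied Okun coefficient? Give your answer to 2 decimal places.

Growth form: g_Y = g_Y* - β × Δu, so β = (g_Y* - g_Y)/Δu.
β = (3.22 + 5.66)/2.96 = 8.88/2.96 = 3.00.

β ≈ 3.00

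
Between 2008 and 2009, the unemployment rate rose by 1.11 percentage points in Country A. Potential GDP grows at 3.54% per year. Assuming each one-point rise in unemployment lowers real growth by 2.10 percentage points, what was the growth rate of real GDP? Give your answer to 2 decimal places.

1.21%

Growth-rate Okun's law: g_Y = g_Y* - β × Δu.
g_Y = 3.54 - 2.10 × (1.11) = 3.54 - 2.331 = 1.209%, i.e. 1.21% to 2 d.p.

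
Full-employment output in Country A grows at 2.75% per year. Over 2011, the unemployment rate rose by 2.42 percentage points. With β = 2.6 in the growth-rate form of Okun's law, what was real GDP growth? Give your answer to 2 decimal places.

-3.54%

Growth-rate Okun's law: g_Y = g_Y* - β × Δu.
g_Y = 2.75 - 2.6 × (2.42) = 2.75 - 6.292 = -3.542%, i.e. -3.54% to 2 d.p.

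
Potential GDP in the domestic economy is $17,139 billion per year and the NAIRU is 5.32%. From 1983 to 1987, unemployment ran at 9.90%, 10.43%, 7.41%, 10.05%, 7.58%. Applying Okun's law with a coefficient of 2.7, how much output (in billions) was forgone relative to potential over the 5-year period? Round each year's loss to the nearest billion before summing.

$8,686 billion

Year 1983: gap = -2.7 × (9.9 - 5.32) = -12.366%, loss ≈ 17139 × 12.366/100 ≈ 2119.
Year 1984: gap = -2.7 × (10.43 - 5.32) = -13.797%, loss ≈ 17139 × 13.797/100 ≈ 2365.
Year 1985: gap = -2.7 × (7.41 - 5.32) = -5.643%, loss ≈ 17139 × 5.643/100 ≈ 967.
Year 1986: gap = -2.7 × (10.05 - 5.32) = -12.771%, loss ≈ 17139 × 12.771/100 ≈ 2189.
Year 1987: gap = -2.7 × (7.58 - 5.32) = -6.102%, loss ≈ 17139 × 6.102/100 ≈ 1046.
Total lost output = 2119 + 2365 + 967 + 2189 + 1046 = 8686 billion.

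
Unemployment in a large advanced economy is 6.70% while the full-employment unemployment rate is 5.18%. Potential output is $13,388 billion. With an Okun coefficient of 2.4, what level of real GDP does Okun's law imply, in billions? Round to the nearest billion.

$12,900 billion

Unemployment gap = 6.7 - 5.18 = 1.52 points, so the output gap is -2.4 × 1.52 = -3.648%.
Actual GDP = 13388 × (1 - 3.648/100) = 13388 × 0.96352 ≈ 12900 billion.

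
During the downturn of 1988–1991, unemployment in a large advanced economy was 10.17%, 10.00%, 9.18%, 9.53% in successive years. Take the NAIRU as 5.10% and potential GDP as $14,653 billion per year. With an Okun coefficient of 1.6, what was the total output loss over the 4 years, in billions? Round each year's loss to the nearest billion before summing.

Year 1988: gap = -1.6 × (10.17 - 5.1) = -8.112%, loss ≈ 14653 × 8.112/100 ≈ 1189.
Year 1989: gap = -1.6 × (10 - 5.1) = -7.84%, loss ≈ 14653 × 7.84/100 ≈ 1149.
Year 1990: gap = -1.6 × (9.18 - 5.1) = -6.528%, loss ≈ 14653 × 6.528/100 ≈ 957.
Year 1991: gap = -1.6 × (9.53 - 5.1) = -7.088%, loss ≈ 14653 × 7.088/100 ≈ 1039.
Total lost output = 1189 + 1149 + 957 + 1039 = 4334 billion.

$4,334 billion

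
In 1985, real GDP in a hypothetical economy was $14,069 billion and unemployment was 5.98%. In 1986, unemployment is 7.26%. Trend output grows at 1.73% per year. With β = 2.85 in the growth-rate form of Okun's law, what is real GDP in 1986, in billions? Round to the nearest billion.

Δu = 7.26 - 5.98 = 1.28 points.
Okun's law (growth form): g_Y = g_Y* - β × Δu = 1.73 - 2.85 × (1.28) = 1.73 - 3.648 = -1.918%.
Real GDP in the next year = 14069 × (1 - 1.918/100) = 14069 × 0.98082 ≈ 13799 billion.

$13,799 billion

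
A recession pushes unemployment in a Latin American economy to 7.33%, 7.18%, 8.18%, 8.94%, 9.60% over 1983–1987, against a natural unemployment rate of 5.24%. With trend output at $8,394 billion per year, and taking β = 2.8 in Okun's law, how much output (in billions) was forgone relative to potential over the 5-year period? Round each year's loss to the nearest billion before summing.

$3,533 billion

Year 1983: gap = -2.8 × (7.33 - 5.24) = -5.852%, loss ≈ 8394 × 5.852/100 ≈ 491.
Year 1984: gap = -2.8 × (7.18 - 5.24) = -5.432%, loss ≈ 8394 × 5.432/100 ≈ 456.
Year 1985: gap = -2.8 × (8.18 - 5.24) = -8.232%, loss ≈ 8394 × 8.232/100 ≈ 691.
Year 1986: gap = -2.8 × (8.94 - 5.24) = -10.36%, loss ≈ 8394 × 10.36/100 ≈ 870.
Year 1987: gap = -2.8 × (9.6 - 5.24) = -12.208%, loss ≈ 8394 × 12.208/100 ≈ 1025.
Total lost output = 491 + 456 + 691 + 870 + 1025 = 3533 billion.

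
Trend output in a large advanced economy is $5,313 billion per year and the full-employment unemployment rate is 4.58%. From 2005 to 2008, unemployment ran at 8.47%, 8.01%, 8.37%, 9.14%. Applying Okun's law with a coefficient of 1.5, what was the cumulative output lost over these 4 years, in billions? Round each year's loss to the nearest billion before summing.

$1,248 billion

Year 2005: gap = -1.5 × (8.47 - 4.58) = -5.835%, loss ≈ 5313 × 5.835/100 ≈ 310.
Year 2006: gap = -1.5 × (8.01 - 4.58) = -5.145%, loss ≈ 5313 × 5.145/100 ≈ 273.
Year 2007: gap = -1.5 × (8.37 - 4.58) = -5.685%, loss ≈ 5313 × 5.685/100 ≈ 302.
Year 2008: gap = -1.5 × (9.14 - 4.58) = -6.84%, loss ≈ 5313 × 6.84/100 ≈ 363.
Total lost output = 310 + 273 + 302 + 363 = 1248 billion.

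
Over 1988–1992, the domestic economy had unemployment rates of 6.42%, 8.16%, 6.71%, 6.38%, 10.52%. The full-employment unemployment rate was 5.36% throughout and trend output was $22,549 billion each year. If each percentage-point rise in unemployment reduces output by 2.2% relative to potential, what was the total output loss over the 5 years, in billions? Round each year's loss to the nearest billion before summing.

$5,651 billion

Year 1988: gap = -2.2 × (6.42 - 5.36) = -2.332%, loss ≈ 22549 × 2.332/100 ≈ 526.
Year 1989: gap = -2.2 × (8.16 - 5.36) = -6.16%, loss ≈ 22549 × 6.16/100 ≈ 1389.
Year 1990: gap = -2.2 × (6.71 - 5.36) = -2.97%, loss ≈ 22549 × 2.97/100 ≈ 670.
Year 1991: gap = -2.2 × (6.38 - 5.36) = -2.244%, loss ≈ 22549 × 2.244/100 ≈ 506.
Year 1992: gap = -2.2 × (10.52 - 5.36) = -11.352%, loss ≈ 22549 × 11.352/100 ≈ 2560.
Total lost output = 526 + 1389 + 670 + 506 + 2560 = 5651 billion.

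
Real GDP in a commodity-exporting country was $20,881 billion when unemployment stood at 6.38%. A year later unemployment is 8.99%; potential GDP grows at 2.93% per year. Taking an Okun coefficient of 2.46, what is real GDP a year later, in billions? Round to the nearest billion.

Δu = 8.99 - 6.38 = 2.61 points.
Okun's law (growth form): g_Y = g_Y* - β × Δu = 2.93 - 2.46 × (2.61) = 2.93 - 6.4206 = -3.4906%.
Real GDP in the next year = 20881 × (1 - 3.4906/100) = 20881 × 0.965094 ≈ 20152 billion.

$20,152 billion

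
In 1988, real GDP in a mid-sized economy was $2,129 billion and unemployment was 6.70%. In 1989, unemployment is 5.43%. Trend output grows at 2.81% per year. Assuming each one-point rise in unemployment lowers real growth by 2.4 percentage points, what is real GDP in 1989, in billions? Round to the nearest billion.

Δu = 5.43 - 6.7 = -1.27 points.
Okun's law (growth form): g_Y = g_Y* - β × Δu = 2.81 - 2.4 × (-1.27) = 2.81 + 3.048 = 5.858%.
Real GDP in the next year = 2129 × (1 + 5.858/100) = 2129 × 1.05858 ≈ 2254 billion.

$2,254 billion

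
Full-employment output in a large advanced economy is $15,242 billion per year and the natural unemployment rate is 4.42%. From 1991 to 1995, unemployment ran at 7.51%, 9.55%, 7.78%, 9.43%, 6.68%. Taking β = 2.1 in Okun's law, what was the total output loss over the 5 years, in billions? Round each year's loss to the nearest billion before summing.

Year 1991: gap = -2.1 × (7.51 - 4.42) = -6.489%, loss ≈ 15242 × 6.489/100 ≈ 989.
Year 1992: gap = -2.1 × (9.55 - 4.42) = -10.773%, loss ≈ 15242 × 10.773/100 ≈ 1642.
Year 1993: gap = -2.1 × (7.78 - 4.42) = -7.056%, loss ≈ 15242 × 7.056/100 ≈ 1075.
Year 1994: gap = -2.1 × (9.43 - 4.42) = -10.521%, loss ≈ 15242 × 10.521/100 ≈ 1604.
Year 1995: gap = -2.1 × (6.68 - 4.42) = -4.746%, loss ≈ 15242 × 4.746/100 ≈ 723.
Total lost output = 989 + 1642 + 1075 + 1604 + 723 = 6033 billion.

$6,033 billion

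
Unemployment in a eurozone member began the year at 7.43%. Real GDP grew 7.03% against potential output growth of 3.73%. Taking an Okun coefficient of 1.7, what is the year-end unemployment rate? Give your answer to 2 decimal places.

5.49%

Growth-rate Okun's law: g_Y = g_Y* - β × Δu, so Δu = (g_Y* - g_Y)/β.
Δu = (3.73 - 7.03)/1.7 = -3.3/1.7 = -1.94 percentage points.
Year-end unemployment = 7.43 - 1.94 = 5.49%.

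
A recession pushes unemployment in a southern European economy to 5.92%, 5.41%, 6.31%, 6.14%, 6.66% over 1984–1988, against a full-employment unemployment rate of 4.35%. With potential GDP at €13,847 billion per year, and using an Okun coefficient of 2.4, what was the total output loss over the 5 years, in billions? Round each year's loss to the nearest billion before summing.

Year 1984: gap = -2.4 × (5.92 - 4.35) = -3.768%, loss ≈ 13847 × 3.768/100 ≈ 522.
Year 1985: gap = -2.4 × (5.41 - 4.35) = -2.544%, loss ≈ 13847 × 2.544/100 ≈ 352.
Year 1986: gap = -2.4 × (6.31 - 4.35) = -4.704%, loss ≈ 13847 × 4.704/100 ≈ 651.
Year 1987: gap = -2.4 × (6.14 - 4.35) = -4.296%, loss ≈ 13847 × 4.296/100 ≈ 595.
Year 1988: gap = -2.4 × (6.66 - 4.35) = -5.544%, loss ≈ 13847 × 5.544/100 ≈ 768.
Total lost output = 522 + 352 + 651 + 595 + 768 = 2888 billion.

€2,888 billion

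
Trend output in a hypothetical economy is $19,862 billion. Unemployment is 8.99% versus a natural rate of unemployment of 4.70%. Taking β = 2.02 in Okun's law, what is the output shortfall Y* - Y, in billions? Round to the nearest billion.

$1,721 billion

Output gap = -2.02 × (8.99 - 4.7) = -2.02 × 4.29 = -8.6658%.
Actual GDP ≈ 19862 × 0.913342 ≈ 18141 billion, so the shortfall is 19862 - 18141 = 1721 billion.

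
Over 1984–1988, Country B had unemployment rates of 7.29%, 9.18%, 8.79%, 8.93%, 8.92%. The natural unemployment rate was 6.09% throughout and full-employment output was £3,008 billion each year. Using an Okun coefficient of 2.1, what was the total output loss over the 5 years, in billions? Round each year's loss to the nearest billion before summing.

Year 1984: gap = -2.1 × (7.29 - 6.09) = -2.52%, loss ≈ 3008 × 2.52/100 ≈ 76.
Year 1985: gap = -2.1 × (9.18 - 6.09) = -6.489%, loss ≈ 3008 × 6.489/100 ≈ 195.
Year 1986: gap = -2.1 × (8.79 - 6.09) = -5.67%, loss ≈ 3008 × 5.67/100 ≈ 171.
Year 1987: gap = -2.1 × (8.93 - 6.09) = -5.964%, loss ≈ 3008 × 5.964/100 ≈ 179.
Year 1988: gap = -2.1 × (8.92 - 6.09) = -5.943%, loss ≈ 3008 × 5.943/100 ≈ 179.
Total lost output = 76 + 195 + 171 + 179 + 179 = 800 billion.

£800 billion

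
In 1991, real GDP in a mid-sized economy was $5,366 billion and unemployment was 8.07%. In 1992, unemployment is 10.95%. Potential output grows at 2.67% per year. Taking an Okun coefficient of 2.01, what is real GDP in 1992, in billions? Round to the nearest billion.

$5,199 billion

Δu = 10.95 - 8.07 = 2.88 points.
Okun's law (growth form): g_Y = g_Y* - β × Δu = 2.67 - 2.01 × (2.88) = 2.67 - 5.7888 = -3.1188%.
Real GDP in the next year = 5366 × (1 - 3.1188/100) = 5366 × 0.968812 ≈ 5199 billion.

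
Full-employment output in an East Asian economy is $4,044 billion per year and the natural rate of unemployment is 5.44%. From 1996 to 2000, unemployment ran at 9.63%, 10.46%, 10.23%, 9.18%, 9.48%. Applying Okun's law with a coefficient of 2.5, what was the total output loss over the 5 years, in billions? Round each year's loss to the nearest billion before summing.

Year 1996: gap = -2.5 × (9.63 - 5.44) = -10.475%, loss ≈ 4044 × 10.475/100 ≈ 424.
Year 1997: gap = -2.5 × (10.46 - 5.44) = -12.55%, loss ≈ 4044 × 12.55/100 ≈ 508.
Year 1998: gap = -2.5 × (10.23 - 5.44) = -11.975%, loss ≈ 4044 × 11.975/100 ≈ 484.
Year 1999: gap = -2.5 × (9.18 - 5.44) = -9.35%, loss ≈ 4044 × 9.35/100 ≈ 378.
Year 2000: gap = -2.5 × (9.48 - 5.44) = -10.1%, loss ≈ 4044 × 10.1/100 ≈ 408.
Total lost output = 424 + 508 + 484 + 378 + 408 = 2202 billion.

$2,202 billion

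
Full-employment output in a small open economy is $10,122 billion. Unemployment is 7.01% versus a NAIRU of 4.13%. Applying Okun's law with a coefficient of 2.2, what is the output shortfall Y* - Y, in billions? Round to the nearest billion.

Output gap = -2.2 × (7.01 - 4.13) = -2.2 × 2.88 = -6.336%.
Actual GDP ≈ 10122 × 0.93664 ≈ 9481 billion, so the shortfall is 10122 - 9481 = 641 billion.

$641 billion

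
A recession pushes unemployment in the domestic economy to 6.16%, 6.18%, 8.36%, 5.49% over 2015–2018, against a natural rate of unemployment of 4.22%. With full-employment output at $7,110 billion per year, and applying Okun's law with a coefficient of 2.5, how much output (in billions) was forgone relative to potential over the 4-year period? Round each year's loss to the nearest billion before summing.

$1,655 billion

Year 2015: gap = -2.5 × (6.16 - 4.22) = -4.85%, loss ≈ 7110 × 4.85/100 ≈ 345.
Year 2016: gap = -2.5 × (6.18 - 4.22) = -4.9%, loss ≈ 7110 × 4.9/100 ≈ 348.
Year 2017: gap = -2.5 × (8.36 - 4.22) = -10.35%, loss ≈ 7110 × 10.35/100 ≈ 736.
Year 2018: gap = -2.5 × (5.49 - 4.22) = -3.175%, loss ≈ 7110 × 3.175/100 ≈ 226.
Total lost output = 345 + 348 + 736 + 226 = 1655 billion.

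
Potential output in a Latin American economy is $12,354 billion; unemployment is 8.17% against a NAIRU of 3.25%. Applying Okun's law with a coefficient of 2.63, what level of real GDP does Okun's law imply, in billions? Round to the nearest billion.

Unemployment gap = 8.17 - 3.25 = 4.92 points, so the output gap is -2.63 × 4.92 = -12.9396%.
Actual GDP = 12354 × (1 - 12.9396/100) = 12354 × 0.870604 ≈ 10755 billion.

$10,755 billion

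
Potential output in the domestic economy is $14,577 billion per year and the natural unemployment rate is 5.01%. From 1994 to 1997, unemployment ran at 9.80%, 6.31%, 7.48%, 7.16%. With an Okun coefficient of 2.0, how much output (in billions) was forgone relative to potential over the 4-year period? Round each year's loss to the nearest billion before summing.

$3,122 billion

Year 1994: gap = -2.0 × (9.8 - 5.01) = -9.58%, loss ≈ 14577 × 9.58/100 ≈ 1396.
Year 1995: gap = -2.0 × (6.31 - 5.01) = -2.6%, loss ≈ 14577 × 2.6/100 ≈ 379.
Year 1996: gap = -2.0 × (7.48 - 5.01) = -4.94%, loss ≈ 14577 × 4.94/100 ≈ 720.
Year 1997: gap = -2.0 × (7.16 - 5.01) = -4.3%, loss ≈ 14577 × 4.3/100 ≈ 627.
Total lost output = 1396 + 379 + 720 + 627 = 3122 billion.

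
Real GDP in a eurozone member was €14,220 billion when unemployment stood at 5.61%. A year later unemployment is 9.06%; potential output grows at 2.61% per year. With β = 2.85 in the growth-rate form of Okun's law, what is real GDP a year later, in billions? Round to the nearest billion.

€13,193 billion

Δu = 9.06 - 5.61 = 3.45 points.
Okun's law (growth form): g_Y = g_Y* - β × Δu = 2.61 - 2.85 × (3.45) = 2.61 - 9.8325 = -7.2225%.
Real GDP in the next year = 14220 × (1 - 7.2225/100) = 14220 × 0.927775 ≈ 13193 billion.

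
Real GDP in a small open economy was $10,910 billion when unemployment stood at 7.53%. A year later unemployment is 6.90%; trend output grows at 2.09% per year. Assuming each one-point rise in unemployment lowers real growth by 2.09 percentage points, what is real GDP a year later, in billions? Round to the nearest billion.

$11,282 billion

Δu = 6.9 - 7.53 = -0.63 points.
Okun's law (growth form): g_Y = g_Y* - β × Δu = 2.09 - 2.09 × (-0.63) = 2.09 + 1.3167 = 3.4067%.
Real GDP in the next year = 10910 × (1 + 3.4067/100) = 10910 × 1.034067 ≈ 11282 billion.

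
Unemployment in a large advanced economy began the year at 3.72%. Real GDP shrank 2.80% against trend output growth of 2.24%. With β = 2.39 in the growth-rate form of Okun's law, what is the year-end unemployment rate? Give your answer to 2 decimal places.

Growth-rate Okun's law: g_Y = g_Y* - β × Δu, so Δu = (g_Y* - g_Y)/β.
Δu = (2.24 + 2.8)/2.39 = 5.04/2.39 = 2.11 percentage points.
Year-end unemployment = 3.72 + 2.11 = 5.83%.

5.83%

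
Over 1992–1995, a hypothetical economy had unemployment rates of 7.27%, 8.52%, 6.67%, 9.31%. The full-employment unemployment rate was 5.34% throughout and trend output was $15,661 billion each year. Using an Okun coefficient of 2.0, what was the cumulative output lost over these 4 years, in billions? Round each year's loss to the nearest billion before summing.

Year 1992: gap = -2.0 × (7.27 - 5.34) = -3.86%, loss ≈ 15661 × 3.86/100 ≈ 605.
Year 1993: gap = -2.0 × (8.52 - 5.34) = -6.36%, loss ≈ 15661 × 6.36/100 ≈ 996.
Year 1994: gap = -2.0 × (6.67 - 5.34) = -2.66%, loss ≈ 15661 × 2.66/100 ≈ 417.
Year 1995: gap = -2.0 × (9.31 - 5.34) = -7.94%, loss ≈ 15661 × 7.94/100 ≈ 1243.
Total lost output = 605 + 996 + 417 + 1243 = 3261 billion.

$3,261 billion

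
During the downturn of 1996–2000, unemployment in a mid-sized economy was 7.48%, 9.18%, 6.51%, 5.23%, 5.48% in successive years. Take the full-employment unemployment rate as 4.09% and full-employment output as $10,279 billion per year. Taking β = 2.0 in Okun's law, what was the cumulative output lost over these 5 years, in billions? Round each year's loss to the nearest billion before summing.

Year 1996: gap = -2.0 × (7.48 - 4.09) = -6.78%, loss ≈ 10279 × 6.78/100 ≈ 697.
Year 1997: gap = -2.0 × (9.18 - 4.09) = -10.18%, loss ≈ 10279 × 10.18/100 ≈ 1046.
Year 1998: gap = -2.0 × (6.51 - 4.09) = -4.84%, loss ≈ 10279 × 4.84/100 ≈ 498.
Year 1999: gap = -2.0 × (5.23 - 4.09) = -2.28%, loss ≈ 10279 × 2.28/100 ≈ 234.
Year 2000: gap = -2.0 × (5.48 - 4.09) = -2.78%, loss ≈ 10279 × 2.78/100 ≈ 286.
Total lost output = 697 + 1046 + 498 + 234 + 286 = 2761 billion.

$2,761 billion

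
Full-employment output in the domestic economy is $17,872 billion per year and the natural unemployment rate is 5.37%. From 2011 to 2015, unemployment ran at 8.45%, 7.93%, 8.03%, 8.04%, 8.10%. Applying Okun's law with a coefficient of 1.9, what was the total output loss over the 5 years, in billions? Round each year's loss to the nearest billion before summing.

Year 2011: gap = -1.9 × (8.45 - 5.37) = -5.852%, loss ≈ 17872 × 5.852/100 ≈ 1046.
Year 2012: gap = -1.9 × (7.93 - 5.37) = -4.864%, loss ≈ 17872 × 4.864/100 ≈ 869.
Year 2013: gap = -1.9 × (8.03 - 5.37) = -5.054%, loss ≈ 17872 × 5.054/100 ≈ 903.
Year 2014: gap = -1.9 × (8.04 - 5.37) = -5.073%, loss ≈ 17872 × 5.073/100 ≈ 907.
Year 2015: gap = -1.9 × (8.1 - 5.37) = -5.187%, loss ≈ 17872 × 5.187/100 ≈ 927.
Total lost output = 1046 + 869 + 903 + 907 + 927 = 4652 billion.

$4,652 billion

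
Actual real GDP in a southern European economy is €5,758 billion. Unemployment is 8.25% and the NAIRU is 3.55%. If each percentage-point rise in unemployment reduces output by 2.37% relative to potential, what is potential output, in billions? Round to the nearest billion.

€6,480 billion

Unemployment gap = 8.25 - 3.55 = 4.7 points, so output gap = -2.37 × 4.7 = -11.139%.
Since Y = Y* × (1 + gap/100), Y* = 5758/0.88861 ≈ 6480 billion.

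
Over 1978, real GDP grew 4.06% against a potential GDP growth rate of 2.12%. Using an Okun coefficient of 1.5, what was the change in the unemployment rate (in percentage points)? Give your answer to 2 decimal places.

Growth-rate Okun's law: g_Y = g_Y* - β × Δu, so Δu = (g_Y* - g_Y)/β.
Δu = (2.12 - 4.06)/1.5 = -1.94/1.5 = -1.29 percentage points.

-1.29 percentage points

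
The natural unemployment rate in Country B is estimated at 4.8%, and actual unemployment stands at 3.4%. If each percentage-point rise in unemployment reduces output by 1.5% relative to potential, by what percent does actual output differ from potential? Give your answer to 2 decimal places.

2.10%

The unemployment gap is 3.4 - 4.8 = -1.4 percentage points.
Okun's law gives an output gap of -1.5 × (-1.4) = 2.1%, i.e. 2.10% above potential.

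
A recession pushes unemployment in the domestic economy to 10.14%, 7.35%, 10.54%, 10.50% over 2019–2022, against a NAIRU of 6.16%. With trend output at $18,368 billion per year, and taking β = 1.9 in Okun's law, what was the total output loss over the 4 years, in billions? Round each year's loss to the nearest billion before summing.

$4,848 billion

Year 2019: gap = -1.9 × (10.14 - 6.16) = -7.562%, loss ≈ 18368 × 7.562/100 ≈ 1389.
Year 2020: gap = -1.9 × (7.35 - 6.16) = -2.261%, loss ≈ 18368 × 2.261/100 ≈ 415.
Year 2021: gap = -1.9 × (10.54 - 6.16) = -8.322%, loss ≈ 18368 × 8.322/100 ≈ 1529.
Year 2022: gap = -1.9 × (10.5 - 6.16) = -8.246%, loss ≈ 18368 × 8.246/100 ≈ 1515.
Total lost output = 1389 + 415 + 1529 + 1515 = 4848 billion.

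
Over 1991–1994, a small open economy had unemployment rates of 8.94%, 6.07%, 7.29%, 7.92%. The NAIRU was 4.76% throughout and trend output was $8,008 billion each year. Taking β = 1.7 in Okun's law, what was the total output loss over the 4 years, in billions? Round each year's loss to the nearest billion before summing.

$1,521 billion

Year 1991: gap = -1.7 × (8.94 - 4.76) = -7.106%, loss ≈ 8008 × 7.106/100 ≈ 569.
Year 1992: gap = -1.7 × (6.07 - 4.76) = -2.227%, loss ≈ 8008 × 2.227/100 ≈ 178.
Year 1993: gap = -1.7 × (7.29 - 4.76) = -4.301%, loss ≈ 8008 × 4.301/100 ≈ 344.
Year 1994: gap = -1.7 × (7.92 - 4.76) = -5.372%, loss ≈ 8008 × 5.372/100 ≈ 430.
Total lost output = 569 + 178 + 344 + 430 = 1521 billion.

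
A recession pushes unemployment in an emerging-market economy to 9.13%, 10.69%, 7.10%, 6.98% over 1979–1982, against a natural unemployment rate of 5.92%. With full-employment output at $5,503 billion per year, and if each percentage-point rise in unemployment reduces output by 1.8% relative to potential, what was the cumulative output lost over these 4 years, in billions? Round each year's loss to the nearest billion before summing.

$1,012 billion

Year 1979: gap = -1.8 × (9.13 - 5.92) = -5.778%, loss ≈ 5503 × 5.778/100 ≈ 318.
Year 1980: gap = -1.8 × (10.69 - 5.92) = -8.586%, loss ≈ 5503 × 8.586/100 ≈ 472.
Year 1981: gap = -1.8 × (7.1 - 5.92) = -2.124%, loss ≈ 5503 × 2.124/100 ≈ 117.
Year 1982: gap = -1.8 × (6.98 - 5.92) = -1.908%, loss ≈ 5503 × 1.908/100 ≈ 105.
Total lost output = 318 + 472 + 117 + 105 = 1012 billion.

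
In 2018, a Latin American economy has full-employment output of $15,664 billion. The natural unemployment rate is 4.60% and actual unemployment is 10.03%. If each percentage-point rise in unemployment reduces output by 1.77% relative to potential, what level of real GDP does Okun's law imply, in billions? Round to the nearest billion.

$14,159 billion

Unemployment gap = 10.03 - 4.6 = 5.43 points, so the output gap is -1.77 × 5.43 = -9.6111%.
Actual GDP = 15664 × (1 - 9.6111/100) = 15664 × 0.903889 ≈ 14159 billion.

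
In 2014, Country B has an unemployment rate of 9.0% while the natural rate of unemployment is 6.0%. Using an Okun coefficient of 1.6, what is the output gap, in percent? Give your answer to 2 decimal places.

The unemployment gap is 9 - 6 = 3 percentage points.
Okun's law gives an output gap of -1.6 × 3 = -4.8%, i.e. 4.80% below potential.

-4.80%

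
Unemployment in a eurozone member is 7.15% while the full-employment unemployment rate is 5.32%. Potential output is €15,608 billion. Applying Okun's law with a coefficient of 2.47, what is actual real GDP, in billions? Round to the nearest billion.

Unemployment gap = 7.15 - 5.32 = 1.83 points, so the output gap is -2.47 × 1.83 = -4.5201%.
Actual GDP = 15608 × (1 - 4.5201/100) = 15608 × 0.954799 ≈ 14903 billion.

€14,903 billion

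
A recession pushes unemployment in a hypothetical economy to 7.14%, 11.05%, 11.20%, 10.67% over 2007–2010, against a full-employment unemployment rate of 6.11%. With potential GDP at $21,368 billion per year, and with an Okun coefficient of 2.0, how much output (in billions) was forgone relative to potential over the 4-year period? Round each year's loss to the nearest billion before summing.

Year 2007: gap = -2.0 × (7.14 - 6.11) = -2.06%, loss ≈ 21368 × 2.06/100 ≈ 440.
Year 2008: gap = -2.0 × (11.05 - 6.11) = -9.88%, loss ≈ 21368 × 9.88/100 ≈ 2111.
Year 2009: gap = -2.0 × (11.2 - 6.11) = -10.18%, loss ≈ 21368 × 10.18/100 ≈ 2175.
Year 2010: gap = -2.0 × (10.67 - 6.11) = -9.12%, loss ≈ 21368 × 9.12/100 ≈ 1949.
Total lost output = 440 + 2111 + 2175 + 1949 = 6675 billion.

$6,675 billion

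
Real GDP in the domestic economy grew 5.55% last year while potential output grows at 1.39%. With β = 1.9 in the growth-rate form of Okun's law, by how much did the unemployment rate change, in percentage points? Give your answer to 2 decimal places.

-2.19 percentage points

Growth-rate Okun's law: g_Y = g_Y* - β × Δu, so Δu = (g_Y* - g_Y)/β.
Δu = (1.39 - 5.55)/1.9 = -4.16/1.9 = -2.19 percentage points.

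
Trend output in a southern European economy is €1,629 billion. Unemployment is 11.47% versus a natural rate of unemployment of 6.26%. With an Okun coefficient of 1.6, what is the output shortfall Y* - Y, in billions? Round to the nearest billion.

€136 billion

Output gap = -1.6 × (11.47 - 6.26) = -1.6 × 5.21 = -8.336%.
Actual GDP ≈ 1629 × 0.91664 ≈ 1493 billion, so the shortfall is 1629 - 1493 = 136 billion.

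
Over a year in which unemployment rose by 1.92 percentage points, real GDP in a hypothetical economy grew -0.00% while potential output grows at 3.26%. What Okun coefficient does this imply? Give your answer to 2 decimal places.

β ≈ 1.70

Growth form: g_Y = g_Y* - β × Δu, so β = (g_Y* - g_Y)/Δu.
β = (3.26 - 0)/1.92 = 3.26/1.92 = 1.70.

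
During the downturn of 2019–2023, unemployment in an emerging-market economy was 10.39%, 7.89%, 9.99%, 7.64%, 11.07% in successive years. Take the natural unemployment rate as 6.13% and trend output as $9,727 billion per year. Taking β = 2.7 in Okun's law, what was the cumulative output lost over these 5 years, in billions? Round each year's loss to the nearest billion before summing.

Year 2019: gap = -2.7 × (10.39 - 6.13) = -11.502%, loss ≈ 9727 × 11.502/100 ≈ 1119.
Year 2020: gap = -2.7 × (7.89 - 6.13) = -4.752%, loss ≈ 9727 × 4.752/100 ≈ 462.
Year 2021: gap = -2.7 × (9.99 - 6.13) = -10.422%, loss ≈ 9727 × 10.422/100 ≈ 1014.
Year 2022: gap = -2.7 × (7.64 - 6.13) = -4.077%, loss ≈ 9727 × 4.077/100 ≈ 397.
Year 2023: gap = -2.7 × (11.07 - 6.13) = -13.338%, loss ≈ 9727 × 13.338/100 ≈ 1297.
Total lost output = 1119 + 462 + 1014 + 397 + 1297 = 4289 billion.

$4,289 billion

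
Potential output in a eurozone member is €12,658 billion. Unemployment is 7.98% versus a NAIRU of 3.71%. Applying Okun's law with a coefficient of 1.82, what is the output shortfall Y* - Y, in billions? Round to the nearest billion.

€984 billion

Output gap = -1.82 × (7.98 - 3.71) = -1.82 × 4.27 = -7.7714%.
Actual GDP ≈ 12658 × 0.922286 ≈ 11674 billion, so the shortfall is 12658 - 11674 = 984 billion.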